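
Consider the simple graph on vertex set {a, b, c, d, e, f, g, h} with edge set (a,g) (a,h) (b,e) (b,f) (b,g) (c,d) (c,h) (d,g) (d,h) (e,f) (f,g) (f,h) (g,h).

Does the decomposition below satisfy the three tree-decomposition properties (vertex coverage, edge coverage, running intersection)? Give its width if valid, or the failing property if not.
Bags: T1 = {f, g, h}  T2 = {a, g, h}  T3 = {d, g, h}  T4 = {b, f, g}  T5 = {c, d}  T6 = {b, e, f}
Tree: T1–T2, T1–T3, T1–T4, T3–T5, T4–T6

A tree decomposition must satisfy three properties: every vertex lies in some bag; for every edge, both endpoints lie together in some bag; and for every vertex, the bags containing it form a connected subtree. Here edge (h,c) lies in no bag, so the decomposition is invalid.

No — edge (h,c) lies in no bag.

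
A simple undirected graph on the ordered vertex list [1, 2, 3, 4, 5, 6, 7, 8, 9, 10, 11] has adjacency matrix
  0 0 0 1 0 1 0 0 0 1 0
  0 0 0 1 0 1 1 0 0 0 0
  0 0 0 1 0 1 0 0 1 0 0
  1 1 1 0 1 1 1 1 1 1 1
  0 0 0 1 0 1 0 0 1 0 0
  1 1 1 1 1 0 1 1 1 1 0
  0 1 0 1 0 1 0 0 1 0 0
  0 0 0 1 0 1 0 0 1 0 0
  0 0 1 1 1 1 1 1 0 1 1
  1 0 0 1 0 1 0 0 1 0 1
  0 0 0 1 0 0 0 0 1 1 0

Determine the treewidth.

3

A width-3 tree decomposition is:
Bags: B1 = {4, 5, 6, 9}  B2 = {4, 6, 8, 9}  B3 = {4, 6, 9, 10}  B4 = {4, 6, 7, 9}  B5 = {2, 4, 6, 7}  B6 = {4, 9, 10, 11}  B7 = {3, 4, 6, 9}  B8 = {1, 4, 6, 10}
Tree: B1–B2, B2–B3, B2–B4, B4–B5, B3–B6, B4–B7, B3–B8
Each bag holds 4 vertices, so the decomposition has width 3, which upper-bounds the treewidth. On the other hand G contains the 4-clique {4, 9, 10, 11}. A clique must lie in a single bag of any decomposition, so no decomposition can have width below 3. The upper and lower bounds meet at 3, so that is the treewidth.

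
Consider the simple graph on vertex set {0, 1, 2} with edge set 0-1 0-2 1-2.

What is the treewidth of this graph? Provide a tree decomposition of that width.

Treewidth 2.
Bags: B1 = {0, 1, 2}
Tree: (single bag)

With just one bag of size 3, the width is 3 − 1 = 2, so tw(G) ≤ 2. For the lower bound, the 3 vertices {0, 1, 2} are pairwise adjacent, and any tree decomposition puts a clique entirely inside one bag — forcing width ≥ 2. Combining the bounds, tw(G) = 2.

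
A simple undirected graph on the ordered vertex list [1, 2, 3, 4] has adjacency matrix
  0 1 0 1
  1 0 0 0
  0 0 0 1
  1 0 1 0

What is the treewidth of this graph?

A width-1 tree decomposition is:
Bags: B1 = {1, 4}  B2 = {1, 2}  B3 = {3, 4}
Tree: B1–B2, B1–B3
The largest bag has 2 vertices, giving width 1; this decomposition certifies tw(G) ≤ 1. Any graph with an edge has treewidth ≥ 1, and G has the edge 4–1. Combining the bounds, tw(G) = 1.

1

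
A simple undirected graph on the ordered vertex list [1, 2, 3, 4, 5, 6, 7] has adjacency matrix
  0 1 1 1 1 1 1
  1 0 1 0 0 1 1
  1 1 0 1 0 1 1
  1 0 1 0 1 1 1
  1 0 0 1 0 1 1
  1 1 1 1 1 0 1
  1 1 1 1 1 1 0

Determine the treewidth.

4

A width-4 tree decomposition is:
Bags: B1 = {1, 2, 3, 6, 7}  B2 = {1, 3, 4, 6, 7}  B3 = {1, 4, 5, 6, 7}
Tree: B1–B2, B2–B3
The largest bag has 5 vertices, giving width 4; this decomposition certifies tw(G) ≤ 4. Conversely, {1, 2, 3, 6, 7} is a clique of size 5, and the vertices of any clique must share a bag in every tree decomposition; so some bag has ≥ 5 vertices and tw(G) ≥ 4. Combining the bounds, tw(G) = 4.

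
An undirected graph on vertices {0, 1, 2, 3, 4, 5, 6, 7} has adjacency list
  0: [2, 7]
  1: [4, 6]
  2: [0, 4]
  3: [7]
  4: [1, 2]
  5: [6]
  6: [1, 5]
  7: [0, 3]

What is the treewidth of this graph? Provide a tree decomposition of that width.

Each bag holds 2 vertices, so the decomposition has width 1, which upper-bounds the treewidth. Any graph with an edge has treewidth ≥ 1, and G has the edge 3–7. Therefore the treewidth is 1.

Treewidth 1.
One such decomposition:
Bags: B1 = {3, 7}  B2 = {0, 7}  B3 = {0, 2}  B4 = {2, 4}  B5 = {1, 4}  B6 = {1, 6}  B7 = {5, 6}
Tree: B1–B2, B2–B3, B3–B4, B4–B5, B5–B6, B6–B7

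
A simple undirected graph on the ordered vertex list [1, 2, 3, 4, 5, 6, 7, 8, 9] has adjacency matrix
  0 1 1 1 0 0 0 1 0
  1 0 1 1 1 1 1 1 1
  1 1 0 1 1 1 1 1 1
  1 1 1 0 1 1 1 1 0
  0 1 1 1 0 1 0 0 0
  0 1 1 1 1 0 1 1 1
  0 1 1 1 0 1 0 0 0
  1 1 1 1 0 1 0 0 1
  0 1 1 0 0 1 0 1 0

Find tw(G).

4

A width-4 tree decomposition is:
Bags: B1 = {2, 3, 4, 6, 8}  B2 = {2, 3, 4, 5, 6}  B3 = {2, 3, 6, 8, 9}  B4 = {1, 2, 3, 4, 8}  B5 = {2, 3, 4, 6, 7}
Tree: B1–B2, B1–B3, B1–B4, B2–B5
The largest bag has 5 vertices, giving width 4; this decomposition certifies tw(G) ≤ 4. For the lower bound, the 5 vertices {2, 3, 6, 8, 9} are pairwise adjacent, and any tree decomposition puts a clique entirely inside one bag — forcing width ≥ 4. Combining the bounds, tw(G) = 4.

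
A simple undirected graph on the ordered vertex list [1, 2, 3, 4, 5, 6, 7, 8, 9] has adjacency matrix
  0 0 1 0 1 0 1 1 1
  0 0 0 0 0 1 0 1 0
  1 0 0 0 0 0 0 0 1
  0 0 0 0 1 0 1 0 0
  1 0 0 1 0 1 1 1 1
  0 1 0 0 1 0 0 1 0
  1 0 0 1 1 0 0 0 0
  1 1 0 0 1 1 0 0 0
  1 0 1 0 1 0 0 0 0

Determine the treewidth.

A width-2 tree decomposition is:
Bags: B1 = {5, 6, 8}  B2 = {1, 5, 8}  B3 = {1, 5, 9}  B4 = {1, 5, 7}  B5 = {1, 3, 9}  B6 = {2, 6, 8}  B7 = {4, 5, 7}
Tree: B1–B2, B2–B3, B2–B4, B3–B5, B1–B6, B4–B7
Every bag has size at most 3, so the width is 3 − 1 = 2 and tw(G) ≤ 2. On the other hand G contains the 3-clique {2, 6, 8}. A clique must lie in a single bag of any decomposition, so no decomposition can have width below 2. Hence tw(G) = 2 exactly.

2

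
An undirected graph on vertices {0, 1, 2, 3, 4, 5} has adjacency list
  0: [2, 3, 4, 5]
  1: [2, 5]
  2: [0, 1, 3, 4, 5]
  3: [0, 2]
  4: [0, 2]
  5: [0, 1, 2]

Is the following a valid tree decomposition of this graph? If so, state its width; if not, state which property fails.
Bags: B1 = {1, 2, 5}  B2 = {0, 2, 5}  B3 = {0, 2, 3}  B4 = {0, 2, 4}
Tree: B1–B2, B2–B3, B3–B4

Every vertex of G appears in some bag (union = {0, 1, 2, 3, 4, 5}); every edge is covered by a bag; and for each vertex v the set of bags containing v is connected in the bag tree. The decomposition is therefore valid. The largest bag has 3 vertices, so the width is 2.

Yes; width 2.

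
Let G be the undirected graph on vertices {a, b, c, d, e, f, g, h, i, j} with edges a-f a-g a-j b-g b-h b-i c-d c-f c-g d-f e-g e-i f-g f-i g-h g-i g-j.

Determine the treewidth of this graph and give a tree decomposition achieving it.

Treewidth 2.
One such decomposition:
Bags: B1 = {f, g, i}  B2 = {a, f, g}  B3 = {b, g, i}  B4 = {c, f, g}  B5 = {b, g, h}  B6 = {c, d, f}  B7 = {a, g, j}  B8 = {e, g, i}
Tree: B1–B2, B1–B3, B2–B4, B3–B5, B4–B6, B2–B7, B3–B8

Every bag has size at most 3, so the width is 3 − 1 = 2 and tw(G) ≤ 2. For the lower bound, the 3 vertices {c, d, f} are pairwise adjacent, and any tree decomposition puts a clique entirely inside one bag — forcing width ≥ 2. Hence tw(G) = 2 exactly.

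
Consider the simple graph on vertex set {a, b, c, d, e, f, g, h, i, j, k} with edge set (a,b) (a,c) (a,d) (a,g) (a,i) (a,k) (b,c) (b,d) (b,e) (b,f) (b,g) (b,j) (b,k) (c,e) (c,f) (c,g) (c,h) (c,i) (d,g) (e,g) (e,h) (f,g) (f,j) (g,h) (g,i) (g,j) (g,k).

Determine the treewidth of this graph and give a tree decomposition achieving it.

Treewidth 3.
Bags: B1 = {a, b, c, g}  B2 = {a, c, g, i}  B3 = {b, c, e, g}  B4 = {a, b, g, k}  B5 = {b, c, f, g}  B6 = {b, f, g, j}  B7 = {a, b, d, g}  B8 = {c, e, g, h}
Tree: B1–B2, B1–B3, B1–B4, B3–B5, B5–B6, B4–B7, B3–B8

Every bag has size at most 4, so the width is 4 − 1 = 3 and tw(G) ≤ 3. On the other hand G contains the 4-clique {c, e, g, h}. A clique must lie in a single bag of any decomposition, so no decomposition can have width below 3. Hence tw(G) = 3 exactly.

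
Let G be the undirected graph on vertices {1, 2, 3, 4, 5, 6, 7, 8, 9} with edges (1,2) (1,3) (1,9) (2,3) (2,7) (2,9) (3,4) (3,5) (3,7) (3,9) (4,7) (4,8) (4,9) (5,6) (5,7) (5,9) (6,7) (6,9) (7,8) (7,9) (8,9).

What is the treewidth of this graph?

3

A width-3 tree decomposition is:
Bags: B1 = {3, 5, 7, 9}  B2 = {2, 3, 7, 9}  B3 = {3, 4, 7, 9}  B4 = {1, 2, 3, 9}  B5 = {5, 6, 7, 9}  B6 = {4, 7, 8, 9}
Tree: B1–B2, B1–B3, B2–B4, B1–B5, B3–B6
The largest bag has 4 vertices, giving width 3; this decomposition certifies tw(G) ≤ 3. Conversely, {1, 2, 3, 9} is a clique of size 4, and the vertices of any clique must share a bag in every tree decomposition; so some bag has ≥ 4 vertices and tw(G) ≥ 3. Hence tw(G) = 3 exactly.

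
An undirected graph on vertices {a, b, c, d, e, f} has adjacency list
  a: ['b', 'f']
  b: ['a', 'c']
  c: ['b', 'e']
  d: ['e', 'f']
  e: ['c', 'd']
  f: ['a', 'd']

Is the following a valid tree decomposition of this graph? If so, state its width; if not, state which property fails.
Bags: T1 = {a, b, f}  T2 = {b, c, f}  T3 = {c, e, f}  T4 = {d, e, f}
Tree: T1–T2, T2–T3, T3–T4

Yes; width 2.

Every vertex of G appears in some bag (union = {a, b, c, d, e, f}); every edge is covered by a bag; and for each vertex v the set of bags containing v is connected in the bag tree. The decomposition is therefore valid. The largest bag has 3 vertices, so the width is 2.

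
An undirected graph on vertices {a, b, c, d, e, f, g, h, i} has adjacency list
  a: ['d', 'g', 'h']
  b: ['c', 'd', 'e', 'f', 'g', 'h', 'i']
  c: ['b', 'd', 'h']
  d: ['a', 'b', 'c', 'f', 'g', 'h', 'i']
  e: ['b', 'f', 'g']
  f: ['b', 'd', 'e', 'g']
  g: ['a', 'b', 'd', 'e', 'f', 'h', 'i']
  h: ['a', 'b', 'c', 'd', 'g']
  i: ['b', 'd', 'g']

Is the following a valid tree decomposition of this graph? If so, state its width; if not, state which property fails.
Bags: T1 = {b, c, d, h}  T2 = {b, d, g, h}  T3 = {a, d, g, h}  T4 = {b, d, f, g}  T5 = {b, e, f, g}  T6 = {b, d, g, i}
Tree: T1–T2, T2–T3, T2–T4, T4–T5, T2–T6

Checking the three conditions: (i) the bags cover all of {a, b, c, d, e, f, g, h, i}; (ii) for each edge, some bag contains both endpoints; (iii) the bags containing any fixed vertex form a subtree. All hold, so the decomposition is valid with width 4 − 1 = 3.

Yes; width 3.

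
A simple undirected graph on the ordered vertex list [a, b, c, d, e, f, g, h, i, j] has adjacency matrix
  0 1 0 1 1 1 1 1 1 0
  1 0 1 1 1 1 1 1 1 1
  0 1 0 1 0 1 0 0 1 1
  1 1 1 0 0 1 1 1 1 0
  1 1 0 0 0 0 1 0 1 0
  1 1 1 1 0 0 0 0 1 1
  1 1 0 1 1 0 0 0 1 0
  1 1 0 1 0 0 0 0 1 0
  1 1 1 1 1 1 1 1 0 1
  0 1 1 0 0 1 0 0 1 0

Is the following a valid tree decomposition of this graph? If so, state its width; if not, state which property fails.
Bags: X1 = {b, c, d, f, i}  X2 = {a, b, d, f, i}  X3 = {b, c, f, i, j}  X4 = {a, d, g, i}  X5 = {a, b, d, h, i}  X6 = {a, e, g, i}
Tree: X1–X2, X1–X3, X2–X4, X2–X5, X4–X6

No — edge (b,g) lies in no bag.

A tree decomposition must satisfy three properties: every vertex lies in some bag; for every edge, both endpoints lie together in some bag; and for every vertex, the bags containing it form a connected subtree. Here edge (b,g) lies in no bag, so the decomposition is invalid.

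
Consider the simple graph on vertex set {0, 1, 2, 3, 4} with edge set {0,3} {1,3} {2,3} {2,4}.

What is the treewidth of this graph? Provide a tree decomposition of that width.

Treewidth 1.
One such decomposition:
Bags: B1 = {2, 3}  B2 = {2, 4}  B3 = {0, 3}  B4 = {1, 3}
Tree: B1–B2, B1–B3, B3–B4

The largest bag has 2 vertices, giving width 1; this decomposition certifies tw(G) ≤ 1. Since G has at least one edge (e.g. 3–2), it is not an edgeless graph, so tw(G) ≥ 1. The upper and lower bounds meet at 1, so that is the treewidth.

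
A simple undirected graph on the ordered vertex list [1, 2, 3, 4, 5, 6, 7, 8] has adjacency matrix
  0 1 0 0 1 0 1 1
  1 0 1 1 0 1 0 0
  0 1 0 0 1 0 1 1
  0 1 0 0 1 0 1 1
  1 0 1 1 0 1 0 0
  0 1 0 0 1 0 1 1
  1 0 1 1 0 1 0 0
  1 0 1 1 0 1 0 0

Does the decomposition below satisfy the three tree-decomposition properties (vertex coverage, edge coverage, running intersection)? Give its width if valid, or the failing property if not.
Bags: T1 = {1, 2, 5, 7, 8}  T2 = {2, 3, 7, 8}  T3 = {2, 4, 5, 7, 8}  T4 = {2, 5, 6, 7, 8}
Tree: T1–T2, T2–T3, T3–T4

A tree decomposition must satisfy three properties: every vertex lies in some bag; for every edge, both endpoints lie together in some bag; and for every vertex, the bags containing it form a connected subtree. Here edge (5,3) lies in no bag, so the decomposition is invalid.

No — edge (5,3) lies in no bag.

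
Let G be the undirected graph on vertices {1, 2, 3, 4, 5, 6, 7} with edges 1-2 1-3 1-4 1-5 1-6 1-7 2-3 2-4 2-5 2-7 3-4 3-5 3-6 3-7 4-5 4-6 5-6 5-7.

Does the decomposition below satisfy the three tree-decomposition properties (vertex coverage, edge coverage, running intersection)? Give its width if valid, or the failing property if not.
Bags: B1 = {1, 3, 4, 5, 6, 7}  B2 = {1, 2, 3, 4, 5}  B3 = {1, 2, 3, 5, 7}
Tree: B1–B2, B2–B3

No — bags containing vertex 7 are not connected in the tree.

A tree decomposition must satisfy three properties: every vertex lies in some bag; for every edge, both endpoints lie together in some bag; and for every vertex, the bags containing it form a connected subtree. Here bags containing vertex 7 are not connected in the tree, so the decomposition is invalid.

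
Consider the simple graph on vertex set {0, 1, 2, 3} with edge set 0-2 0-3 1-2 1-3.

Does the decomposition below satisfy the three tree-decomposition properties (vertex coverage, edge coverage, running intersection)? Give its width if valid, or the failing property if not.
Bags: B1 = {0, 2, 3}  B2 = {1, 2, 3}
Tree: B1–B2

Yes; width 2.

Checking the three conditions: (i) the bags cover all of {0, 1, 2, 3}; (ii) for each edge, some bag contains both endpoints; (iii) the bags containing any fixed vertex form a subtree. All hold, so the decomposition is valid with width 3 − 1 = 2.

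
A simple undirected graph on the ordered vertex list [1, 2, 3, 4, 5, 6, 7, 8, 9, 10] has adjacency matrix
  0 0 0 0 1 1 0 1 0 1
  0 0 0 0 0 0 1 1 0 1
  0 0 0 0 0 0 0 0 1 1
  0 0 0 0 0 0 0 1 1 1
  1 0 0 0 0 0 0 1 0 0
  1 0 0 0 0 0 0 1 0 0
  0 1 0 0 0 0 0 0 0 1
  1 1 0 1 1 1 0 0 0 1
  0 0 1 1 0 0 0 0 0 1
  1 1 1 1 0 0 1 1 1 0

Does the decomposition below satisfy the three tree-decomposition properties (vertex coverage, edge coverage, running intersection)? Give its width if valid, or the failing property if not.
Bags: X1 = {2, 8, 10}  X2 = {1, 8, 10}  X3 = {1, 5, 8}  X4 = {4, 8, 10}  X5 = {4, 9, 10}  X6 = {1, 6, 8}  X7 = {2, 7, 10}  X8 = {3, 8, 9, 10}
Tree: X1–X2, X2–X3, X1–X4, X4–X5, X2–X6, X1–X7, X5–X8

No — bags containing vertex 8 are not connected in the tree.

A tree decomposition must satisfy three properties: every vertex lies in some bag; for every edge, both endpoints lie together in some bag; and for every vertex, the bags containing it form a connected subtree. Here bags containing vertex 8 are not connected in the tree, so the decomposition is invalid.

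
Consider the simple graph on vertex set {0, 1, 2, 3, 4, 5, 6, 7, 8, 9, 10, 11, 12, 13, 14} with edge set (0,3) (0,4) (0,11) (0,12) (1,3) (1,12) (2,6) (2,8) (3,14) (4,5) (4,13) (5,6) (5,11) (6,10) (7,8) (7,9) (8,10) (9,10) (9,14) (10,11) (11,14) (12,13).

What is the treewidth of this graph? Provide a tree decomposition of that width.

Each bag holds 4 vertices, so the decomposition has width 3, which upper-bounds the treewidth. For the lower bound: the 4 vertex sets {1,12,13}, {4}, {0}, {3,5,11,14} are disjoint, each induces a connected subgraph, and every pair is joined by at least one edge of G. Contracting each set to a single vertex therefore yields K_{4} as a minor, and since treewidth is minor-monotone, tw(G) ≥ tw(K_{4}) = 3. Combining the bounds, tw(G) = 3.

Treewidth 3.
One optimal decomposition is:
Bags: B1 = {1, 4, 12, 13}  B2 = {0, 1, 4, 12}  B3 = {0, 1, 3, 4}  B4 = {0, 3, 4, 5}  B5 = {0, 3, 5, 11}  B6 = {3, 5, 11, 14}  B7 = {5, 6, 11, 14}  B8 = {6, 10, 11, 14}  B9 = {6, 9, 10, 14}  B10 = {2, 6, 9, 10}  B11 = {2, 8, 9, 10}  B12 = {2, 7, 8, 9}
Tree: B1–B2, B2–B3, B3–B4, B4–B5, B5–B6, B6–B7, B7–B8, B8–B9, B9–B10, B10–B11, B11–B12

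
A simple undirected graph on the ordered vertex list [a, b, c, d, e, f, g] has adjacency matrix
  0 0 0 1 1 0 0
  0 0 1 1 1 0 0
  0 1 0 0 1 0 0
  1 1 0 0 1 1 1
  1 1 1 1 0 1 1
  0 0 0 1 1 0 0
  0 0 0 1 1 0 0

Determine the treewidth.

2

A width-2 tree decomposition is:
Bags: B1 = {a, d, e}  B2 = {b, d, e}  B3 = {b, c, e}  B4 = {d, e, f}  B5 = {d, e, g}
Tree: B1–B2, B2–B3, B1–B4, B1–B5
Every bag has size at most 3, so the width is 3 − 1 = 2 and tw(G) ≤ 2. For the lower bound, the 3 vertices {d, e, g} are pairwise adjacent, and any tree decomposition puts a clique entirely inside one bag — forcing width ≥ 2. The upper and lower bounds meet at 2, so that is the treewidth.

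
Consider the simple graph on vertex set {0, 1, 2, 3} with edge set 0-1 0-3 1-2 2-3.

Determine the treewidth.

2

A width-2 tree decomposition is:
Bags: B1 = {0, 1, 3}  B2 = {1, 2, 3}
Tree: B1–B2
Every bag has size at most 3, so the width is 3 − 1 = 2 and tw(G) ≤ 2. Since 3–0–1–2–3 is a cycle in G, G is not acyclic. Forests are exactly the graphs of treewidth ≤ 1, so tw(G) ≥ 2. Combining the bounds, tw(G) = 2.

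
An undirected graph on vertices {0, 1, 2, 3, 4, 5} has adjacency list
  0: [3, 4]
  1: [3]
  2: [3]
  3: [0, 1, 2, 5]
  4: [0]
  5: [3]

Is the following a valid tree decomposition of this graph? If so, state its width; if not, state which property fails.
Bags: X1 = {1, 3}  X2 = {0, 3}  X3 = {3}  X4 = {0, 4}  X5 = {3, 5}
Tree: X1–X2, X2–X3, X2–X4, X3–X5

No — vertex 2 appears in no bag.

A tree decomposition must satisfy three properties: every vertex lies in some bag; for every edge, both endpoints lie together in some bag; and for every vertex, the bags containing it form a connected subtree. Here vertex 2 appears in no bag, so the decomposition is invalid.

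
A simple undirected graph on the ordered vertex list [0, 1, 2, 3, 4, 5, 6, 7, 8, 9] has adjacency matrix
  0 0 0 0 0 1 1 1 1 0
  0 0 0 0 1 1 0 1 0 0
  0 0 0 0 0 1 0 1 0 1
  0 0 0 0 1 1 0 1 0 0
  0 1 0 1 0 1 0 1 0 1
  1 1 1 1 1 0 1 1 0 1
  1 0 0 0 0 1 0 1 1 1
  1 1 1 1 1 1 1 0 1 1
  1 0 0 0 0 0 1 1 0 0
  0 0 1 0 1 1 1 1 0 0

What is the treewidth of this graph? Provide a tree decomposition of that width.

Treewidth 3.
One optimal decomposition is:
Bags: B1 = {3, 4, 5, 7}  B2 = {4, 5, 7, 9}  B3 = {5, 6, 7, 9}  B4 = {0, 5, 6, 7}  B5 = {1, 4, 5, 7}  B6 = {0, 6, 7, 8}  B7 = {2, 5, 7, 9}
Tree: B1–B2, B2–B3, B3–B4, B2–B5, B4–B6, B2–B7

Each bag holds 4 vertices, so the decomposition has width 3, which upper-bounds the treewidth. Conversely, {0, 6, 7, 8} is a clique of size 4, and the vertices of any clique must share a bag in every tree decomposition; so some bag has ≥ 4 vertices and tw(G) ≥ 3. The upper and lower bounds meet at 3, so that is the treewidth.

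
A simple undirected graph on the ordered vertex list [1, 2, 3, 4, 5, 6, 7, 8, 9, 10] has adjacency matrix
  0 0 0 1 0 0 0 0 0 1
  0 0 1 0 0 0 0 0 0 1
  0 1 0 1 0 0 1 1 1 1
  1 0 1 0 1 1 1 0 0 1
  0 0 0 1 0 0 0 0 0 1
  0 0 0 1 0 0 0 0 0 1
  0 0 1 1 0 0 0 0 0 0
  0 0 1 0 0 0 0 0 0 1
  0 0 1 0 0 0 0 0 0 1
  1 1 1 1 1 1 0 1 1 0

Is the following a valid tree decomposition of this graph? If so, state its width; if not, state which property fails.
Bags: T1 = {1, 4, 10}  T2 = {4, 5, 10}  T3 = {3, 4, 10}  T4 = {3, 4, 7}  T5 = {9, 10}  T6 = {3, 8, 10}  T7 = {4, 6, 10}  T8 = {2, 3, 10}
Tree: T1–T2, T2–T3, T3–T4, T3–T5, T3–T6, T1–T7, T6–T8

No — edge (3,9) lies in no bag.

A tree decomposition must satisfy three properties: every vertex lies in some bag; for every edge, both endpoints lie together in some bag; and for every vertex, the bags containing it form a connected subtree. Here edge (3,9) lies in no bag, so the decomposition is invalid.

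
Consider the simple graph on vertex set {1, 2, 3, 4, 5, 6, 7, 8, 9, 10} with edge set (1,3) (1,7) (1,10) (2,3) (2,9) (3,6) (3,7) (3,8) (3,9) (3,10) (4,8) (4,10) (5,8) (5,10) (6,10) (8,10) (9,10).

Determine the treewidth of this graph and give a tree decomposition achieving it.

The largest bag has 3 vertices, giving width 2; this decomposition certifies tw(G) ≤ 2. On the other hand G contains the 3-clique {2, 3, 9}. A clique must lie in a single bag of any decomposition, so no decomposition can have width below 2. Therefore the treewidth is 2.

Treewidth 2.
Bags: B1 = {2, 3, 9}  B2 = {3, 9, 10}  B3 = {3, 6, 10}  B4 = {3, 8, 10}  B5 = {1, 3, 10}  B6 = {5, 8, 10}  B7 = {4, 8, 10}  B8 = {1, 3, 7}
Tree: B1–B2, B2–B3, B3–B4, B3–B5, B4–B6, B4–B7, B5–B8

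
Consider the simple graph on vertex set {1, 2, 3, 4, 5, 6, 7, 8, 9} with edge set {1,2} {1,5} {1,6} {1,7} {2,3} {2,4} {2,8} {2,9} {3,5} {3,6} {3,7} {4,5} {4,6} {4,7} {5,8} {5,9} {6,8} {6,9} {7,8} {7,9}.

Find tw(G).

A width-4 tree decomposition is:
Bags: B1 = {2, 5, 6, 7, 8}  B2 = {1, 2, 5, 6, 7}  B3 = {2, 4, 5, 6, 7}  B4 = {2, 5, 6, 7, 9}  B5 = {2, 3, 5, 6, 7}
Tree: B1–B2, B2–B3, B3–B4, B4–B5
The largest bag has 5 vertices, giving width 4; this decomposition certifies tw(G) ≤ 4. For the lower bound: the 5 vertex sets {5,8}, {1,2}, {4,7}, {6}, {9} are disjoint, each induces a connected subgraph, and every pair is joined by at least one edge of G. Contracting each set to a single vertex therefore yields K_{5} as a minor, and since treewidth is minor-monotone, tw(G) ≥ tw(K_{5}) = 4. Combining the bounds, tw(G) = 4.

4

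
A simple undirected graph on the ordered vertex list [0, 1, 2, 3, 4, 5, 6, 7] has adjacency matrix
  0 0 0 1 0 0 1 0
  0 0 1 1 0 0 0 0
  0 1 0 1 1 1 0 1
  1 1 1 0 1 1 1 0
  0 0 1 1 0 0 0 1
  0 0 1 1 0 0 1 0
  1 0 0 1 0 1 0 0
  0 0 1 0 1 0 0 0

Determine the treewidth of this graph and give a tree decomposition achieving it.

Treewidth 2.
Bags: B1 = {3, 5, 6}  B2 = {2, 3, 5}  B3 = {1, 2, 3}  B4 = {2, 3, 4}  B5 = {2, 4, 7}  B6 = {0, 3, 6}
Tree: B1–B2, B2–B3, B2–B4, B4–B5, B1–B6

Each bag holds 3 vertices, so the decomposition has width 2, which upper-bounds the treewidth. Conversely, {0, 3, 6} is a clique of size 3, and the vertices of any clique must share a bag in every tree decomposition; so some bag has ≥ 3 vertices and tw(G) ≥ 2. Combining the bounds, tw(G) = 2.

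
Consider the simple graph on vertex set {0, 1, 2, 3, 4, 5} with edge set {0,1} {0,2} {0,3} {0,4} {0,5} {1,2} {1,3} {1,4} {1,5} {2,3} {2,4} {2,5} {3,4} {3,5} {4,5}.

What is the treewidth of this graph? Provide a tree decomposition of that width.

Treewidth 5.
One optimal decomposition is:
Bags: B1 = {0, 1, 2, 3, 4, 5}
Tree: (single bag)

A single bag containing all 6 vertices is trivially a valid decomposition of width 5. On the other hand G contains the 6-clique {0, 1, 2, 3, 4, 5}. A clique must lie in a single bag of any decomposition, so no decomposition can have width below 5. Combining the bounds, tw(G) = 5.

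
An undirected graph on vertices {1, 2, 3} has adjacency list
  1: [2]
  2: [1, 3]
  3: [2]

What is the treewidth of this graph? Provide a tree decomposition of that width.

Treewidth 1.
One such decomposition:
Bags: B1 = {2, 3}  B2 = {1, 2}
Tree: B1–B2

The largest bag has 2 vertices, giving width 1; this decomposition certifies tw(G) ≤ 1. G has an edge, so its treewidth is at least 1. Hence tw(G) = 1 exactly.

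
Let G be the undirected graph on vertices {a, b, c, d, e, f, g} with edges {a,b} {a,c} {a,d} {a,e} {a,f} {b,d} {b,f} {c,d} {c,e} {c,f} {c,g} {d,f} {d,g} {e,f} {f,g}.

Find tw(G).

A width-3 tree decomposition is:
Bags: B1 = {a, c, e, f}  B2 = {a, c, d, f}  B3 = {a, b, d, f}  B4 = {c, d, f, g}
Tree: B1–B2, B2–B3, B2–B4
Every bag has size at most 4, so the width is 4 − 1 = 3 and tw(G) ≤ 3. Conversely, {c, d, f, g} is a clique of size 4, and the vertices of any clique must share a bag in every tree decomposition; so some bag has ≥ 4 vertices and tw(G) ≥ 3. Therefore the treewidth is 3.

3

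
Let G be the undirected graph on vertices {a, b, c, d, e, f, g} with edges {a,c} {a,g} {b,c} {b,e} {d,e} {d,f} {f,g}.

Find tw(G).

2

A width-2 tree decomposition is:
Bags: B1 = {a, b, c}  B2 = {a, b, g}  B3 = {b, f, g}  B4 = {b, d, f}  B5 = {b, d, e}
Tree: B1–B2, B2–B3, B3–B4, B4–B5
The largest bag has 3 vertices, giving width 2; this decomposition certifies tw(G) ≤ 2. Since b–c–a–g–f–d–e–b is a cycle in G, G is not acyclic. Forests are exactly the graphs of treewidth ≤ 1, so tw(G) ≥ 2. Therefore the treewidth is 2.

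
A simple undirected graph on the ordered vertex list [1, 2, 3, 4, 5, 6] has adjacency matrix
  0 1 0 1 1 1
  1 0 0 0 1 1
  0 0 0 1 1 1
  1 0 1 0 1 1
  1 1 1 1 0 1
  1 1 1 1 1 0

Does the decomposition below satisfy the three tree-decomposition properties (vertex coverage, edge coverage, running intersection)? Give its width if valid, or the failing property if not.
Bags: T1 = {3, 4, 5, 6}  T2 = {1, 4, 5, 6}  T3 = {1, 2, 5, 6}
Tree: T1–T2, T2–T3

Yes; width 3.

Every vertex of G appears in some bag (union = {1, 2, 3, 4, 5, 6}); every edge is covered by a bag; and for each vertex v the set of bags containing v is connected in the bag tree. The decomposition is therefore valid. The largest bag has 4 vertices, so the width is 3.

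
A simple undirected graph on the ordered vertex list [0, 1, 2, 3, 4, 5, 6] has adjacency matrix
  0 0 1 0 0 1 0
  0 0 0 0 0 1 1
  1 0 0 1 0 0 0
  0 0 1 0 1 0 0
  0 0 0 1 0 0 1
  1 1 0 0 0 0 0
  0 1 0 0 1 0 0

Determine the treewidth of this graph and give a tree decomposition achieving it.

Treewidth 2.
Bags: B1 = {3, 4, 6}  B2 = {1, 3, 6}  B3 = {1, 3, 5}  B4 = {0, 3, 5}  B5 = {0, 2, 3}
Tree: B1–B2, B2–B3, B3–B4, B4–B5

Each bag holds 3 vertices, so the decomposition has width 2, which upper-bounds the treewidth. For the lower bound, G contains the cycle 3–4–6–1–5–0–2–3, so G is not a forest; only forests have treewidth ≤ 1, hence tw(G) ≥ 2. Hence tw(G) = 2 exactly.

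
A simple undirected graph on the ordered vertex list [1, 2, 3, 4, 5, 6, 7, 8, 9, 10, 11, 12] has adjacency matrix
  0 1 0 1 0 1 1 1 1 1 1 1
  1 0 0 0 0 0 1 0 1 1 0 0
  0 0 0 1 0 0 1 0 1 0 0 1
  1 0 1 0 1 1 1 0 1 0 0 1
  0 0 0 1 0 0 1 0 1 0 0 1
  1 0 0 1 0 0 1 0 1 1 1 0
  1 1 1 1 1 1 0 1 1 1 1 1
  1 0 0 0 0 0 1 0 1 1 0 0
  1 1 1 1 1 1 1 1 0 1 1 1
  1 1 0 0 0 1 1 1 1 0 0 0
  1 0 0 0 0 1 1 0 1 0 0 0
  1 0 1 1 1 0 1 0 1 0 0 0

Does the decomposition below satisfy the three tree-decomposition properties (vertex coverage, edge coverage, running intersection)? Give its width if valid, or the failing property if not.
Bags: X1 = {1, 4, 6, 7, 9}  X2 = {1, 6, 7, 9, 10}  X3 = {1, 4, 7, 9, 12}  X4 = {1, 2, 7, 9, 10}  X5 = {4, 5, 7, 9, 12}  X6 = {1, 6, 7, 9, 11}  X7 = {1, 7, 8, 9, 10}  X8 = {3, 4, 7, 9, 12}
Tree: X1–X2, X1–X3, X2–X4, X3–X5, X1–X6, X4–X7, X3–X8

Yes; width 4.

Every vertex of G appears in some bag (union = {1, 2, 3, 4, 5, 6, 7, 8, 9, 10, 11, 12}); every edge is covered by a bag; and for each vertex v the set of bags containing v is connected in the bag tree. The decomposition is therefore valid. The largest bag has 5 vertices, so the width is 4.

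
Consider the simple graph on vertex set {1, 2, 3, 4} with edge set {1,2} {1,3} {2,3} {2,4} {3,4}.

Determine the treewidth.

2

A width-2 tree decomposition is:
Bags: B1 = {2, 3, 4}  B2 = {1, 2, 3}
Tree: B1–B2
Every bag has size at most 3, so the width is 3 − 1 = 2 and tw(G) ≤ 2. On the other hand G contains the 3-clique {1, 2, 3}. A clique must lie in a single bag of any decomposition, so no decomposition can have width below 2. Combining the bounds, tw(G) = 2.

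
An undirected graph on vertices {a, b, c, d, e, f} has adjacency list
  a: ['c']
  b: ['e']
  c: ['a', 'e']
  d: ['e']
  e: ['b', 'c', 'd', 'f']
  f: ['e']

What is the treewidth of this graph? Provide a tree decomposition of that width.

Every bag has size at most 2, so the width is 2 − 1 = 1 and tw(G) ≤ 1. Any graph with an edge has treewidth ≥ 1, and G has the edge d–e. Combining the bounds, tw(G) = 1.

Treewidth 1.
One such decomposition:
Bags: B1 = {d, e}  B2 = {b, e}  B3 = {c, e}  B4 = {e, f}  B5 = {a, c}
Tree: B1–B2, B1–B3, B3–B4, B3–B5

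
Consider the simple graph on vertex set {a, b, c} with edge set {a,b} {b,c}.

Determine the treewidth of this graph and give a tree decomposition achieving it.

The largest bag has 2 vertices, giving width 1; this decomposition certifies tw(G) ≤ 1. Since G has at least one edge (e.g. a–b), it is not an edgeless graph, so tw(G) ≥ 1. Therefore the treewidth is 1.

Treewidth 1.
Bags: B1 = {a, b}  B2 = {b, c}
Tree: B1–B2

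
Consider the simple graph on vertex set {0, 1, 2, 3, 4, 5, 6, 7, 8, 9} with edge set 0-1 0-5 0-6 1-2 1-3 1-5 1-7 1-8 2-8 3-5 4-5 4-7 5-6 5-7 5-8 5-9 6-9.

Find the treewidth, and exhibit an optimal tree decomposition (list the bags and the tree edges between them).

Treewidth 2.
Bags: B1 = {1, 5, 8}  B2 = {1, 3, 5}  B3 = {1, 5, 7}  B4 = {1, 2, 8}  B5 = {4, 5, 7}  B6 = {0, 1, 5}  B7 = {0, 5, 6}  B8 = {5, 6, 9}
Tree: B1–B2, B1–B3, B1–B4, B3–B5, B3–B6, B6–B7, B7–B8

Every bag has size at most 3, so the width is 3 − 1 = 2 and tw(G) ≤ 2. On the other hand G contains the 3-clique {1, 2, 8}. A clique must lie in a single bag of any decomposition, so no decomposition can have width below 2. Hence tw(G) = 2 exactly.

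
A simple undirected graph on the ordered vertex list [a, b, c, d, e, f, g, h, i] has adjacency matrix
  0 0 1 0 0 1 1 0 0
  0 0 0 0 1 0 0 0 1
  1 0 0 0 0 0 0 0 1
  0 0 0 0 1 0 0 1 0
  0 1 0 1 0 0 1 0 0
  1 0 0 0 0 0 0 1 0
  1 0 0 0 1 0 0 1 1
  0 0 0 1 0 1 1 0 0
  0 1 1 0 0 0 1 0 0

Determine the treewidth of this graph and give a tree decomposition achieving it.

The largest bag has 4 vertices, giving width 3; this decomposition certifies tw(G) ≤ 3. For the lower bound: the 4 vertex sets {b,d,e}, {i}, {g}, {a,c,f,h} are disjoint, each induces a connected subgraph, and every pair is joined by at least one edge of G. Contracting each set to a single vertex therefore yields K_{4} as a minor, and since treewidth is minor-monotone, tw(G) ≥ tw(K_{4}) = 3. Combining the bounds, tw(G) = 3.

Treewidth 3.
One optimal decomposition is:
Bags: B1 = {b, d, e, i}  B2 = {d, e, g, i}  B3 = {d, g, h, i}  B4 = {c, g, h, i}  B5 = {a, c, g, h}  B6 = {a, c, f, h}
Tree: B1–B2, B2–B3, B3–B4, B4–B5, B5–B6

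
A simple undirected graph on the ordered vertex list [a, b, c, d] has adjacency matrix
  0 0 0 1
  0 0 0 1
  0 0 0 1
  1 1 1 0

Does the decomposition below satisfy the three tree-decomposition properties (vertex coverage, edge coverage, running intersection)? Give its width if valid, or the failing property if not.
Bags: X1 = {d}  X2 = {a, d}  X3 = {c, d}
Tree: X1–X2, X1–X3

A tree decomposition must satisfy three properties: every vertex lies in some bag; for every edge, both endpoints lie together in some bag; and for every vertex, the bags containing it form a connected subtree. Here vertex b appears in no bag, so the decomposition is invalid.

No — vertex b appears in no bag.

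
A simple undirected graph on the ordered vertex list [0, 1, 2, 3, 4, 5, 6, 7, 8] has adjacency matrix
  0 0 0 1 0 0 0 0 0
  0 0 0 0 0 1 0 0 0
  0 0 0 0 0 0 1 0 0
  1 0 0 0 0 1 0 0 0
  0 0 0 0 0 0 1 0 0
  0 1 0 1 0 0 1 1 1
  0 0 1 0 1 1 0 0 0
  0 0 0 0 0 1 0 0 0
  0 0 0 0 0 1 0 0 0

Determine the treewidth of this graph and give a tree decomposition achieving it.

The largest bag has 2 vertices, giving width 1; this decomposition certifies tw(G) ≤ 1. Any graph with an edge has treewidth ≥ 1, and G has the edge 6–4. Combining the bounds, tw(G) = 1.

Treewidth 1.
One such decomposition:
Bags: B1 = {4, 6}  B2 = {2, 6}  B3 = {5, 6}  B4 = {5, 8}  B5 = {3, 5}  B6 = {5, 7}  B7 = {1, 5}  B8 = {0, 3}
Tree: B1–B2, B1–B3, B3–B4, B3–B5, B5–B6, B6–B7, B5–B8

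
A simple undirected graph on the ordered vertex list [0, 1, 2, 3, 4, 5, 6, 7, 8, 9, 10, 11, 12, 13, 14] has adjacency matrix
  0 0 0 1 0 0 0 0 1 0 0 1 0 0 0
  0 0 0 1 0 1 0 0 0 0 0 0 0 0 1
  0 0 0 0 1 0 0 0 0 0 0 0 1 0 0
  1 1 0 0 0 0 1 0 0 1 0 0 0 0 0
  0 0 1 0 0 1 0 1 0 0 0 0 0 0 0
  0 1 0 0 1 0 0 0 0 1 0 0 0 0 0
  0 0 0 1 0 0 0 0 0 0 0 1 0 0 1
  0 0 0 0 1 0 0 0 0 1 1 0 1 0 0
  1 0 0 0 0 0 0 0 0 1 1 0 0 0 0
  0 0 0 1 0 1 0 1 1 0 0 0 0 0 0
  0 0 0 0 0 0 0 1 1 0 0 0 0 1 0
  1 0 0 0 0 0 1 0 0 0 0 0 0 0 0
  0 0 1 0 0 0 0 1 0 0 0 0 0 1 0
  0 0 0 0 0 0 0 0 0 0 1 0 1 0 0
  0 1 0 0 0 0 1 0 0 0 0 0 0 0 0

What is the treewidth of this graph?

A width-3 tree decomposition is:
Bags: B1 = {2, 10, 12, 13}  B2 = {2, 7, 10, 12}  B3 = {2, 4, 7, 10}  B4 = {4, 7, 8, 10}  B5 = {4, 7, 8, 9}  B6 = {4, 5, 8, 9}  B7 = {0, 5, 8, 9}  B8 = {0, 3, 5, 9}  B9 = {0, 1, 3, 5}  B10 = {0, 1, 3, 11}  B11 = {1, 3, 6, 11}  B12 = {1, 6, 11, 14}
Tree: B1–B2, B2–B3, B3–B4, B4–B5, B5–B6, B6–B7, B7–B8, B8–B9, B9–B10, B10–B11, B11–B12
The largest bag has 4 vertices, giving width 3; this decomposition certifies tw(G) ≤ 3. For the lower bound: the 4 vertex sets {2,12,13}, {10}, {7}, {4,5,8,9} are disjoint, each induces a connected subgraph, and every pair is joined by at least one edge of G. Contracting each set to a single vertex therefore yields K_{4} as a minor, and since treewidth is minor-monotone, tw(G) ≥ tw(K_{4}) = 3. The upper and lower bounds meet at 3, so that is the treewidth.

3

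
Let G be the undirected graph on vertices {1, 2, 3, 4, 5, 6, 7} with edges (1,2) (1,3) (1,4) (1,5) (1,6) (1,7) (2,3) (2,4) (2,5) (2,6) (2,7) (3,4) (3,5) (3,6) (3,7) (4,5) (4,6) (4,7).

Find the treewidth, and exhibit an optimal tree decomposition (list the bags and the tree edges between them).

Every bag has size at most 5, so the width is 5 − 1 = 4 and tw(G) ≤ 4. On the other hand G contains the 5-clique {1, 2, 3, 4, 5}. A clique must lie in a single bag of any decomposition, so no decomposition can have width below 4. Combining the bounds, tw(G) = 4.

Treewidth 4.
Bags: B1 = {1, 2, 3, 4, 7}  B2 = {1, 2, 3, 4, 5}  B3 = {1, 2, 3, 4, 6}
Tree: B1–B2, B2–B3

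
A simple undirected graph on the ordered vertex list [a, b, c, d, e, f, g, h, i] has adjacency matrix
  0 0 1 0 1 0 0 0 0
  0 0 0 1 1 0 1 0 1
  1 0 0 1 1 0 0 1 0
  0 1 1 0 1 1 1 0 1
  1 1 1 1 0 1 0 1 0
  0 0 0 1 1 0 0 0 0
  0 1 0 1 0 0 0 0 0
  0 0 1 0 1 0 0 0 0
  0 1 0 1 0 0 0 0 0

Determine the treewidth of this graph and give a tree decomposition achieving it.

Treewidth 2.
One such decomposition:
Bags: B1 = {d, e, f}  B2 = {c, d, e}  B3 = {c, e, h}  B4 = {b, d, e}  B5 = {b, d, g}  B6 = {a, c, e}  B7 = {b, d, i}
Tree: B1–B2, B2–B3, B1–B4, B4–B5, B2–B6, B4–B7

Every bag has size at most 3, so the width is 3 − 1 = 2 and tw(G) ≤ 2. Conversely, {c, d, e} is a clique of size 3, and the vertices of any clique must share a bag in every tree decomposition; so some bag has ≥ 3 vertices and tw(G) ≥ 2. Therefore the treewidth is 2.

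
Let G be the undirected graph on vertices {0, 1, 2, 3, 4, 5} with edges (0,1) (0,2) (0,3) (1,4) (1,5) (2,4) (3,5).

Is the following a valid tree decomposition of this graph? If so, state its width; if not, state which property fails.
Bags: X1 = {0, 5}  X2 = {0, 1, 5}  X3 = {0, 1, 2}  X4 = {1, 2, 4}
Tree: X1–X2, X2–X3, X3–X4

A tree decomposition must satisfy three properties: every vertex lies in some bag; for every edge, both endpoints lie together in some bag; and for every vertex, the bags containing it form a connected subtree. Here vertex 3 appears in no bag, so the decomposition is invalid.

No — vertex 3 appears in no bag.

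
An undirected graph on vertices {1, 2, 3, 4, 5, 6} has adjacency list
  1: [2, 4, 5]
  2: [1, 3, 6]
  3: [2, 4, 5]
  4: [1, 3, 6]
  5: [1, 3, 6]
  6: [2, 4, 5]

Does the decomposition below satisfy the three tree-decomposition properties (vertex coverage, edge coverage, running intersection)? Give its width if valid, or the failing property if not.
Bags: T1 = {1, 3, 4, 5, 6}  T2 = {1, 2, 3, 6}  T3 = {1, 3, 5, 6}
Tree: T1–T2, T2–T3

A tree decomposition must satisfy three properties: every vertex lies in some bag; for every edge, both endpoints lie together in some bag; and for every vertex, the bags containing it form a connected subtree. Here bags containing vertex 5 are not connected in the tree, so the decomposition is invalid.

No — bags containing vertex 5 are not connected in the tree.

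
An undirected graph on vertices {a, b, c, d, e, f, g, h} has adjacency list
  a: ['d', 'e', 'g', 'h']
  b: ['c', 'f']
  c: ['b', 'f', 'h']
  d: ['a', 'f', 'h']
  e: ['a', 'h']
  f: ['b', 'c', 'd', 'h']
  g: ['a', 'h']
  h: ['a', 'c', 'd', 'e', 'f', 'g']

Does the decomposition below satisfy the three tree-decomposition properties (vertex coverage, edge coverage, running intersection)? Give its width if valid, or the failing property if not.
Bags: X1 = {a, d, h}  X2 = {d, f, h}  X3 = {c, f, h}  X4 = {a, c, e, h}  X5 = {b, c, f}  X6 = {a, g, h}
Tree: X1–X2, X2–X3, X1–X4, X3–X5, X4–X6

No — bags containing vertex c are not connected in the tree.

A tree decomposition must satisfy three properties: every vertex lies in some bag; for every edge, both endpoints lie together in some bag; and for every vertex, the bags containing it form a connected subtree. Here bags containing vertex c are not connected in the tree, so the decomposition is invalid.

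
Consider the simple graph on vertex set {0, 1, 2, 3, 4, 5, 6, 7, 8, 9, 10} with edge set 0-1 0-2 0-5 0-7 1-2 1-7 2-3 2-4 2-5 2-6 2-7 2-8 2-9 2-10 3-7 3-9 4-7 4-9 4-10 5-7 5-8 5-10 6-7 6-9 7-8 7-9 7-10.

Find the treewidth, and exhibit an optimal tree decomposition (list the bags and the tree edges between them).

The largest bag has 4 vertices, giving width 3; this decomposition certifies tw(G) ≤ 3. On the other hand G contains the 4-clique {0, 1, 2, 7}. A clique must lie in a single bag of any decomposition, so no decomposition can have width below 3. Combining the bounds, tw(G) = 3.

Treewidth 3.
One such decomposition:
Bags: B1 = {2, 4, 7, 10}  B2 = {2, 5, 7, 10}  B3 = {2, 4, 7, 9}  B4 = {2, 5, 7, 8}  B5 = {0, 2, 5, 7}  B6 = {2, 3, 7, 9}  B7 = {2, 6, 7, 9}  B8 = {0, 1, 2, 7}
Tree: B1–B2, B1–B3, B2–B4, B4–B5, B3–B6, B6–B7, B5–B8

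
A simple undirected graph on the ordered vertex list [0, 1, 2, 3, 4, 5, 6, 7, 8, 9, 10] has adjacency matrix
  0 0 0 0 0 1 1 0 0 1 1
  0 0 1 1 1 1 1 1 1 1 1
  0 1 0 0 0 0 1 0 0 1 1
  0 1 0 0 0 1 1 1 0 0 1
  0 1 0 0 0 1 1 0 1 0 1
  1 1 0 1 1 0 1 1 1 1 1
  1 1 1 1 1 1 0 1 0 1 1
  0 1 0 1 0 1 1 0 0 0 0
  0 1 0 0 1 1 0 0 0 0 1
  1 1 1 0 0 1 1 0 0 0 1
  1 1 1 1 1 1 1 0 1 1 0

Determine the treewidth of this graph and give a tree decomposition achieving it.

The largest bag has 5 vertices, giving width 4; this decomposition certifies tw(G) ≤ 4. On the other hand G contains the 5-clique {0, 5, 6, 9, 10}. A clique must lie in a single bag of any decomposition, so no decomposition can have width below 4. Hence tw(G) = 4 exactly.

Treewidth 4.
One optimal decomposition is:
Bags: B1 = {1, 3, 5, 6, 10}  B2 = {1, 5, 6, 9, 10}  B3 = {1, 2, 6, 9, 10}  B4 = {1, 4, 5, 6, 10}  B5 = {1, 4, 5, 8, 10}  B6 = {0, 5, 6, 9, 10}  B7 = {1, 3, 5, 6, 7}
Tree: B1–B2, B2–B3, B2–B4, B4–B5, B2–B6, B1–B7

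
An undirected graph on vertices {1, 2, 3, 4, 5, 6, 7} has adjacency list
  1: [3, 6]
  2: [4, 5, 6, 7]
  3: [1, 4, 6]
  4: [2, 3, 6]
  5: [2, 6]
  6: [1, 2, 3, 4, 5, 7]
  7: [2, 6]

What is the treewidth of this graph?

A width-2 tree decomposition is:
Bags: B1 = {2, 4, 6}  B2 = {2, 5, 6}  B3 = {3, 4, 6}  B4 = {2, 6, 7}  B5 = {1, 3, 6}
Tree: B1–B2, B1–B3, B2–B4, B3–B5
The largest bag has 3 vertices, giving width 2; this decomposition certifies tw(G) ≤ 2. Conversely, {1, 3, 6} is a clique of size 3, and the vertices of any clique must share a bag in every tree decomposition; so some bag has ≥ 3 vertices and tw(G) ≥ 2. Hence tw(G) = 2 exactly.

2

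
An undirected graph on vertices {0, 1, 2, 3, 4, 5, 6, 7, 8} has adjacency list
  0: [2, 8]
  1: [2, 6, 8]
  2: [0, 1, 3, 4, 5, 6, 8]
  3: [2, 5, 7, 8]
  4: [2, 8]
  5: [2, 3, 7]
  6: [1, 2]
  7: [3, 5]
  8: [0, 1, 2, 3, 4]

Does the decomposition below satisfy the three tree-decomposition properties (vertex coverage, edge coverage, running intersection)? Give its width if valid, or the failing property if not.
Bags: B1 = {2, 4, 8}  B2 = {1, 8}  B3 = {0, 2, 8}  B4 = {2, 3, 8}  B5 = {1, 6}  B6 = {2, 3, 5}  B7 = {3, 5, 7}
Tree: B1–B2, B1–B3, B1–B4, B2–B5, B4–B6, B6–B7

No — edge (2,1) lies in no bag.

A tree decomposition must satisfy three properties: every vertex lies in some bag; for every edge, both endpoints lie together in some bag; and for every vertex, the bags containing it form a connected subtree. Here edge (2,1) lies in no bag, so the decomposition is invalid.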